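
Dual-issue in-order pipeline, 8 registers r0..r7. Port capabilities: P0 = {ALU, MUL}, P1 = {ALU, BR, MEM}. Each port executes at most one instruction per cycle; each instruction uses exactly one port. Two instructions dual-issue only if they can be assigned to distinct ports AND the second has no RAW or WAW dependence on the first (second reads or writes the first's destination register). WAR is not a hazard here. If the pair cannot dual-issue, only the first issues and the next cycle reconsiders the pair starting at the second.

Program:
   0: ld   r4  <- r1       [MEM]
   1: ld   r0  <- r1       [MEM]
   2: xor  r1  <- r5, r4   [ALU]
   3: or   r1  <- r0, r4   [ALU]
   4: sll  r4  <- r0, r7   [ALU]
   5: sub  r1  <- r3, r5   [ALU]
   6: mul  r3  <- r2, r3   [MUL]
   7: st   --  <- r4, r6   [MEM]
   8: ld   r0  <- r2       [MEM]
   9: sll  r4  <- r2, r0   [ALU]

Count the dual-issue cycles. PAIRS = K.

PAIRS = 3

[0] i0  ld  -- no-port MEM/MEM
[1] i1&i2  ld+xor  -- dual
[2] i3&i4  or+sll  -- dual
[3] i5&i6  sub+mul  -- dual
[4] i7  st  -- no-port MEM/MEM
[5] i8  ld  -- RAW r0
[6] i9  sll  -- tail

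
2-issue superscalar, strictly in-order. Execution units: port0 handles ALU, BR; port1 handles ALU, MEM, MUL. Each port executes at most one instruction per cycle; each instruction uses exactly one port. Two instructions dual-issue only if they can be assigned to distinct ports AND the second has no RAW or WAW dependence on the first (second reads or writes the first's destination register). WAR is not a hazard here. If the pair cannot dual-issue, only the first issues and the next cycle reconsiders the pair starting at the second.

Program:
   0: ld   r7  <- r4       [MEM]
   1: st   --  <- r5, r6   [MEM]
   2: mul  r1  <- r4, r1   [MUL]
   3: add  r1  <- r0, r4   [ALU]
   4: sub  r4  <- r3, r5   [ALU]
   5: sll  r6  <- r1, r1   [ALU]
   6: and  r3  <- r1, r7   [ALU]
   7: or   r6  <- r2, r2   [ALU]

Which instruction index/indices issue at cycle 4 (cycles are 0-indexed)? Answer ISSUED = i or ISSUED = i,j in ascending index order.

ISSUED = 5,6

[0] i0  ld.MEM  -- no-port MEM/MEM
[1] i1  st.MEM  -- no-port MEM/MUL
[2] i2  mul.MUL  -- WAW r1
[3] i3+i4  add.ALU sub.ALU  -- pair
[4] i5+i6  sll.ALU and.ALU  -- pair
[5] i7  or.ALU  -- tail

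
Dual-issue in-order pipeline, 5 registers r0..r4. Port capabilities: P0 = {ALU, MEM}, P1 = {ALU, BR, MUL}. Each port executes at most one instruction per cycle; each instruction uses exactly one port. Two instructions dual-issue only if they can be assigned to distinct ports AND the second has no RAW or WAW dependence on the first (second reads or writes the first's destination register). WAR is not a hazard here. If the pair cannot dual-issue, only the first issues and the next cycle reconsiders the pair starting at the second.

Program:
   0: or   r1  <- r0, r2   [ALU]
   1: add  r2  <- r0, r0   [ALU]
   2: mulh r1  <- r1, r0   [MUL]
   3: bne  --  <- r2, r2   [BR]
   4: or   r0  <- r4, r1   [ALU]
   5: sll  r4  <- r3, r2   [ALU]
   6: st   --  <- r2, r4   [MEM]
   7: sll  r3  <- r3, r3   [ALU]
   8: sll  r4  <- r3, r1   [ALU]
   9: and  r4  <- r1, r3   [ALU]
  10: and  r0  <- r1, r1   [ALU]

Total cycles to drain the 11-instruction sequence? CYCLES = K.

CYCLES = 7

0. or+add @i0,i1  | dual
1. mulh @i2  | no-port MUL/BR
2. bne+or @i3,i4  | dual
3. sll @i5  | RAW r4
4. st+sll @i6,i7  | dual
5. sll @i8  | WAW r4
6. and+and @i9,i10  | dual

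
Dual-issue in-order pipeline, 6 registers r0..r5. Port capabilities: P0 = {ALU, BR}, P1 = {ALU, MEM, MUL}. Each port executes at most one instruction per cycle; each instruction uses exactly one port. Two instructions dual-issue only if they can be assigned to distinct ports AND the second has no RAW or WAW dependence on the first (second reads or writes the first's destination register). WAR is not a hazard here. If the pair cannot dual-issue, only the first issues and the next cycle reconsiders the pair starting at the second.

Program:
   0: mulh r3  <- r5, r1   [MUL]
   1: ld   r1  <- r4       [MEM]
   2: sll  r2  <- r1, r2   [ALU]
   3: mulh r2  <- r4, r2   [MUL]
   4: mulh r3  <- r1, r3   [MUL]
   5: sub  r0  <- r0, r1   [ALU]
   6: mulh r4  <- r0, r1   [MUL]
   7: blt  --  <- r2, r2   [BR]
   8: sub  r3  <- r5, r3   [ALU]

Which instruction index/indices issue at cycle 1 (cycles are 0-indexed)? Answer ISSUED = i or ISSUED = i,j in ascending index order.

ISSUED = 1

#0 head=0: mulh i0 no-port MUL/MEM
#1 head=1: ld i1 RAW r1
#2 head=2: sll i2 RAW+WAW r2
#3 head=3: mulh i3 no-port MUL/MUL
#4 head=4: mulh+sub i4+i5 pair
#5 head=6: mulh+blt i6+i7 pair
#6 head=8: sub i8 tail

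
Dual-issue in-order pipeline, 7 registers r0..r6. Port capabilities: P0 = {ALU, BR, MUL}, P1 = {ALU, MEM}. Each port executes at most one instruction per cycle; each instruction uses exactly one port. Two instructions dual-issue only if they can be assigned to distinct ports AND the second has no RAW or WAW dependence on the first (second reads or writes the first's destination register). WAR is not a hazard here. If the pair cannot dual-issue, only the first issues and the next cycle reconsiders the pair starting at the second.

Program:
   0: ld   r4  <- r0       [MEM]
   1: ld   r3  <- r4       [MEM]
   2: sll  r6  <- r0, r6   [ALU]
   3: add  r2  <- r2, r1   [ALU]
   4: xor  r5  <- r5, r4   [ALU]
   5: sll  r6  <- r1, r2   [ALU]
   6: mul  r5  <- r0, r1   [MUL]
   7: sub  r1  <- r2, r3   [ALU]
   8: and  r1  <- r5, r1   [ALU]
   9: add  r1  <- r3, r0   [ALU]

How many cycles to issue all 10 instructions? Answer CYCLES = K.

CYCLES = 7

t=0 i0:ld.MEM ; no-port MEM/MEM
t=1 i1,i2:ld.MEM+sll.ALU ; dual
t=2 i3,i4:add.ALU+xor.ALU ; dual
t=3 i5,i6:sll.ALU+mul.MUL ; dual
t=4 i7:sub.ALU ; RAW+WAW r1
t=5 i8:and.ALU ; WAW r1
t=6 i9:add.ALU ; tail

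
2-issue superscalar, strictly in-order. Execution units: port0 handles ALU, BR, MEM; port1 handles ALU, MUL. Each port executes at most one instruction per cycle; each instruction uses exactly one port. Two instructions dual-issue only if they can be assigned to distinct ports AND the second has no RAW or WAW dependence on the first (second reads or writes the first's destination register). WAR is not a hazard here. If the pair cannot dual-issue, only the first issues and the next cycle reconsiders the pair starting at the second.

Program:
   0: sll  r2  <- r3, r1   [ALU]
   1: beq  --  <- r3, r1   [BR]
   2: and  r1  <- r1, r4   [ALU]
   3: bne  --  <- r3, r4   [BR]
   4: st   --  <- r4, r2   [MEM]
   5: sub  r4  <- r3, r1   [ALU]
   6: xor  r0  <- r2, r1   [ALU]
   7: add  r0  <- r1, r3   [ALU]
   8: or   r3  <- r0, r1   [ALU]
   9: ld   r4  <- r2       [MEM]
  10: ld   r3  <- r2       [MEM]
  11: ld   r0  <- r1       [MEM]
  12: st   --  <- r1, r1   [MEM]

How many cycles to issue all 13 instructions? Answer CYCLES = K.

CYCLES = 9

t=0 i0/i1:sll.ALU+beq.BR ; 2-wide
t=1 i2/i3:and.ALU+bne.BR ; 2-wide
t=2 i4/i5:st.MEM+sub.ALU ; 2-wide
t=3 i6:xor.ALU ; WAW r0
t=4 i7:add.ALU ; RAW r0
t=5 i8/i9:or.ALU+ld.MEM ; 2-wide
t=6 i10:ld.MEM ; no-port MEM/MEM
t=7 i11:ld.MEM ; no-port MEM/MEM
t=8 i12:st.MEM ; tail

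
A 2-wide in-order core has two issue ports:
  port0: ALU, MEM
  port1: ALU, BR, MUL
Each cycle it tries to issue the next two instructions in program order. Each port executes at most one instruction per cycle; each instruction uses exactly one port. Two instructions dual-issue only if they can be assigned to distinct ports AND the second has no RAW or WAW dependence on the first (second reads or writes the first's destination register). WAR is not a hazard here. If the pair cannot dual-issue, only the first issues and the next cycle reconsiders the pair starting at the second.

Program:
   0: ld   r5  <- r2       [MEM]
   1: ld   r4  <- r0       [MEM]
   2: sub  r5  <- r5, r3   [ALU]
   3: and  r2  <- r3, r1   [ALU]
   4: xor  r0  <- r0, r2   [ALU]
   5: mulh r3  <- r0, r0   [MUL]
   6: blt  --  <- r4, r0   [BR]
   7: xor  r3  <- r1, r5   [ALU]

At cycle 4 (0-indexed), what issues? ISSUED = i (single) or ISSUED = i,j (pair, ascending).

ISSUED = 5

t=0 i0:ld.MEM ; no-port MEM/MEM
t=1 i1/i2:ld.MEM sub.ALU ; dual
t=2 i3:and.ALU ; RAW r2
t=3 i4:xor.ALU ; RAW r0
t=4 i5:mulh.MUL ; no-port MUL/BR
t=5 i6/i7:blt.BR xor.ALU ; dual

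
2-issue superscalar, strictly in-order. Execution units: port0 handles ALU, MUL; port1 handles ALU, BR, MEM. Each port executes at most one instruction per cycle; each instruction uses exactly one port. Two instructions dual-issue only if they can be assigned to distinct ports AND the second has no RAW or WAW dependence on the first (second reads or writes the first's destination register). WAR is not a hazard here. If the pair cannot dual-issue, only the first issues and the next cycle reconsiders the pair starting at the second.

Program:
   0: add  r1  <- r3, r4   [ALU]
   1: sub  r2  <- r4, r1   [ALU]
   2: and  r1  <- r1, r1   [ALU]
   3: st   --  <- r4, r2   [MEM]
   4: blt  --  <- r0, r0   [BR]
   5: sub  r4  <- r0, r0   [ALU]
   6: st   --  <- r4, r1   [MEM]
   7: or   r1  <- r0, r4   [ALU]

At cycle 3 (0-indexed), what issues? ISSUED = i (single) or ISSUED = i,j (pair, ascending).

t=0 i0:add ; RAW r1
t=1 i1&i2:sub+and ; 2-wide
t=2 i3:st ; no-port MEM/BR
t=3 i4&i5:blt+sub ; 2-wide
t=4 i6&i7:st+or ; 2-wide

ISSUED = 4,5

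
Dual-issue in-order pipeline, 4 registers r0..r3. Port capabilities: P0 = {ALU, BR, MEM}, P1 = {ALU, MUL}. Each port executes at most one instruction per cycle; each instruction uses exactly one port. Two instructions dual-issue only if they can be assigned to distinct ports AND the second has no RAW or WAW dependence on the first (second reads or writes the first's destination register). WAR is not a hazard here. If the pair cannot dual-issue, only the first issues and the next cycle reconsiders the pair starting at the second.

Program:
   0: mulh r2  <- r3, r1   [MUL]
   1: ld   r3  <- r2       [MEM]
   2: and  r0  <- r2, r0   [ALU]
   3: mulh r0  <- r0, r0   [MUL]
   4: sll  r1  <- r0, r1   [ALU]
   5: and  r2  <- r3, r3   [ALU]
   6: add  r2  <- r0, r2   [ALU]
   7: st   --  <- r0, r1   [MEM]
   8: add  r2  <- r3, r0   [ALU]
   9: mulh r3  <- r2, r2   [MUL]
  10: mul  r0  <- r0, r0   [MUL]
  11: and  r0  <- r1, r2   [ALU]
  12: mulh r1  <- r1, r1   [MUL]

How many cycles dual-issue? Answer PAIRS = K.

0. mulh.MUL @i0  | RAW r2
1. ld.MEM;and.ALU @i1,i2  | 2-wide
2. mulh.MUL @i3  | RAW r0
3. sll.ALU;and.ALU @i4,i5  | 2-wide
4. add.ALU;st.MEM @i6,i7  | 2-wide
5. add.ALU @i8  | RAW r2
6. mulh.MUL @i9  | no-port MUL/MUL
7. mul.MUL @i10  | WAW r0
8. and.ALU;mulh.MUL @i11,i12  | 2-wide

PAIRS = 4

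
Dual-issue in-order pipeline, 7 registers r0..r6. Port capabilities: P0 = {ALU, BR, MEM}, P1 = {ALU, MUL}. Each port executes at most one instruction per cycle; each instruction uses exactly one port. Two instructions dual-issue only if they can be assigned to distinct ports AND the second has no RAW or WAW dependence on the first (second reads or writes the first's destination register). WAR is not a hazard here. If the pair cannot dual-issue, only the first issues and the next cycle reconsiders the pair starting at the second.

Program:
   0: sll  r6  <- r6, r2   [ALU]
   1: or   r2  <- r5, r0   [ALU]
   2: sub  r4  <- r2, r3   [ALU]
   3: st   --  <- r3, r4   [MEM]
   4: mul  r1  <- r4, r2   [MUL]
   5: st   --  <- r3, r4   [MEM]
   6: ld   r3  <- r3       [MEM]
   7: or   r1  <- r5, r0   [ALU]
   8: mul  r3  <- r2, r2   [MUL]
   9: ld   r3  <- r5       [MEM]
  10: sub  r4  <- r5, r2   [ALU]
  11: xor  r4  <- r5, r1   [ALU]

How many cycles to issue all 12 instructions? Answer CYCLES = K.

c0: i0+i1 sll or  dual
c1: i2 sub  RAW r4
c2: i3+i4 st mul  dual
c3: i5 st  no-port MEM/MEM
c4: i6+i7 ld or  dual
c5: i8 mul  WAW r3
c6: i9+i10 ld sub  dual
c7: i11 xor  tail

CYCLES = 8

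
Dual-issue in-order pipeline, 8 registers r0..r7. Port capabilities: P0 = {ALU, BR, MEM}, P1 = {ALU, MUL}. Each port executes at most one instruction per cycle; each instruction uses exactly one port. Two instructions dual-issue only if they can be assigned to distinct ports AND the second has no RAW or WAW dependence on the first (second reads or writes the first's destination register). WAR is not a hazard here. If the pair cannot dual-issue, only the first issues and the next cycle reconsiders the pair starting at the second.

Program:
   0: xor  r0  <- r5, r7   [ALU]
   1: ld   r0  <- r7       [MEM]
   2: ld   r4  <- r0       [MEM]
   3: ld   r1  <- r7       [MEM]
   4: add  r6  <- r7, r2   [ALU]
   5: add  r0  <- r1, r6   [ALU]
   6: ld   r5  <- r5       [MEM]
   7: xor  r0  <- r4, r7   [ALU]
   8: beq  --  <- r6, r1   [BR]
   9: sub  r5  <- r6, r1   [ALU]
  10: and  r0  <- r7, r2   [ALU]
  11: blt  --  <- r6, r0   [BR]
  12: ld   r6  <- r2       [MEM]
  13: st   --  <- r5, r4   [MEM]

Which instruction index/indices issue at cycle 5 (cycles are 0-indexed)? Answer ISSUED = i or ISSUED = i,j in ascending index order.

[0] i0  xor  -- WAW r0
[1] i1  ld  -- no-port MEM/MEM
[2] i2  ld  -- no-port MEM/MEM
[3] i3/i4  ld/add  -- pair
[4] i5/i6  add/ld  -- pair
[5] i7/i8  xor/beq  -- pair
[6] i9/i10  sub/and  -- pair
[7] i11  blt  -- no-port BR/MEM
[8] i12  ld  -- no-port MEM/MEM
[9] i13  st  -- tail

ISSUED = 7,8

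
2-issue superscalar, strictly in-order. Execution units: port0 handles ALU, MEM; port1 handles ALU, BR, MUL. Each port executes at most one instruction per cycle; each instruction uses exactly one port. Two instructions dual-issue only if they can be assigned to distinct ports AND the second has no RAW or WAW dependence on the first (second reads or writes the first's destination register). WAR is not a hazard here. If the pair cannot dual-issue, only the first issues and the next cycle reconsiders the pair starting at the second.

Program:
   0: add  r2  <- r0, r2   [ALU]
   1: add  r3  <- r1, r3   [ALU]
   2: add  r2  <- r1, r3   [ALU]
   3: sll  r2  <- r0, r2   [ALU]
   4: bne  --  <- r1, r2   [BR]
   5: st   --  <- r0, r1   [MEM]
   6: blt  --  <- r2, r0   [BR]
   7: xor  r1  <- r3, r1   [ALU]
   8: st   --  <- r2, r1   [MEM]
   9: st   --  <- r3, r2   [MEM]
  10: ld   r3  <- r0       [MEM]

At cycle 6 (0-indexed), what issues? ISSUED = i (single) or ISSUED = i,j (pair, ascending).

ISSUED = 9

[0] i0,i1  add+add  -- pair
[1] i2  add  -- RAW+WAW r2
[2] i3  sll  -- RAW r2
[3] i4,i5  bne+st  -- pair
[4] i6,i7  blt+xor  -- pair
[5] i8  st  -- no-port MEM/MEM
[6] i9  st  -- no-port MEM/MEM
[7] i10  ld  -- tail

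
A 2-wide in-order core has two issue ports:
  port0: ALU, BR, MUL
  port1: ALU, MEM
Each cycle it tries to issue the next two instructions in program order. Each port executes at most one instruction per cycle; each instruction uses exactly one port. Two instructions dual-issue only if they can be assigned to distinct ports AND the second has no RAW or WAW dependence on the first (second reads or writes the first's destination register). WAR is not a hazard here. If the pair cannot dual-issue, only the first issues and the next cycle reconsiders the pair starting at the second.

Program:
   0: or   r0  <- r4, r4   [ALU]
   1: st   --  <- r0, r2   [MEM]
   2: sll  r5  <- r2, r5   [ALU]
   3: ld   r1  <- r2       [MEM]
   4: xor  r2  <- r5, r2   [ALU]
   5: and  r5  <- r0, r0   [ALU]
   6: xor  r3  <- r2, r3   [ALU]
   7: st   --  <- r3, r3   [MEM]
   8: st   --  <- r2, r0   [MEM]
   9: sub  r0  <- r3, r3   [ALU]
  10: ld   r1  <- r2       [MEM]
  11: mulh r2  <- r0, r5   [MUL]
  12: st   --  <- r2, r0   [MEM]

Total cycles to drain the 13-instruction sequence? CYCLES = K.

t=0 i0:or.ALU ; RAW r0
t=1 i1+i2:st.MEM sll.ALU ; dual
t=2 i3+i4:ld.MEM xor.ALU ; dual
t=3 i5+i6:and.ALU xor.ALU ; dual
t=4 i7:st.MEM ; no-port MEM/MEM
t=5 i8+i9:st.MEM sub.ALU ; dual
t=6 i10+i11:ld.MEM mulh.MUL ; dual
t=7 i12:st.MEM ; tail

CYCLES = 8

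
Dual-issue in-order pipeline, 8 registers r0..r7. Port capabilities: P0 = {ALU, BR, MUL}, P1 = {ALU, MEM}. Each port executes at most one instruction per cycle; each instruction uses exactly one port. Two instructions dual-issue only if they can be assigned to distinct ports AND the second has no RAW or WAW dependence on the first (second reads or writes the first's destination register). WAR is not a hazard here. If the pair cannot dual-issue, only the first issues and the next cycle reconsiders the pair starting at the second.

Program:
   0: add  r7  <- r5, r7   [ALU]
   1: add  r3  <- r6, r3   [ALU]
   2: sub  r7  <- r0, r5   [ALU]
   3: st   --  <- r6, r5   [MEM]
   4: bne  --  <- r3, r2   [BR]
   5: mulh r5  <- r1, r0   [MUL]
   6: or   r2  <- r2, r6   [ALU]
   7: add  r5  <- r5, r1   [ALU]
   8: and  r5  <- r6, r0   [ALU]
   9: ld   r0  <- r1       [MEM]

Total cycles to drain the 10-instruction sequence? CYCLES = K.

CYCLES = 6

#0 head=0: add;add i0+i1 dual
#1 head=2: sub;st i2+i3 dual
#2 head=4: bne i4 no-port BR/MUL
#3 head=5: mulh;or i5+i6 dual
#4 head=7: add i7 WAW r5
#5 head=8: and;ld i8+i9 dual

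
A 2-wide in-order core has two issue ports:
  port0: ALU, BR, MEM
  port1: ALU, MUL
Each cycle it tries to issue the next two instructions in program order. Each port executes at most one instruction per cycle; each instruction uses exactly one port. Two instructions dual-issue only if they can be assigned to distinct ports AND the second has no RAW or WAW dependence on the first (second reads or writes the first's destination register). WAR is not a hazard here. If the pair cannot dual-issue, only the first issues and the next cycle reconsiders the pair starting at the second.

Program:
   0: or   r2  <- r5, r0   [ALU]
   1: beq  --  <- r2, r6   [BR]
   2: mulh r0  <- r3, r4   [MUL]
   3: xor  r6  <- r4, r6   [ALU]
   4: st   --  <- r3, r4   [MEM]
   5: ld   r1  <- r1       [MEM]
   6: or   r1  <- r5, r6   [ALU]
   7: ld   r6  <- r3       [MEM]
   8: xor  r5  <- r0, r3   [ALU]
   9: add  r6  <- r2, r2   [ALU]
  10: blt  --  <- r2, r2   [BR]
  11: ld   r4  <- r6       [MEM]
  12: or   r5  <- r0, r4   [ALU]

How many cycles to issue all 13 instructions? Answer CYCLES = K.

0. or @i0  | RAW r2
1. beq/mulh @i1/i2  | dual
2. xor/st @i3/i4  | dual
3. ld @i5  | WAW r1
4. or/ld @i6/i7  | dual
5. xor/add @i8/i9  | dual
6. blt @i10  | no-port BR/MEM
7. ld @i11  | RAW r4
8. or @i12  | tail

CYCLES = 9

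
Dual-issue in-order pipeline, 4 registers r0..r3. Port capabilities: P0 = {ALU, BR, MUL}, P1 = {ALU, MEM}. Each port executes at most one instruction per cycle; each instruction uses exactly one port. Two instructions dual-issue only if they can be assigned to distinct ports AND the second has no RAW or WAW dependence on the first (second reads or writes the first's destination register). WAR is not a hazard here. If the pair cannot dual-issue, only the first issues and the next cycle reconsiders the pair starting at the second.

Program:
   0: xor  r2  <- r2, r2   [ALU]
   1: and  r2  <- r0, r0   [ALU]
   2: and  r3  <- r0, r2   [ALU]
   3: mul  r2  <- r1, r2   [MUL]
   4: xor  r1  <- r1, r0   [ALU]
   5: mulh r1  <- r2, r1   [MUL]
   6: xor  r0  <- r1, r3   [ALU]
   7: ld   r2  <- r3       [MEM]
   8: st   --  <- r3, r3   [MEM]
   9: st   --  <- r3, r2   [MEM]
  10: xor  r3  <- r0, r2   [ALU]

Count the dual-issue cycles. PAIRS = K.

[0] i0  xor  -- WAW r2
[1] i1  and  -- RAW r2
[2] i2/i3  and+mul  -- dual
[3] i4  xor  -- RAW+WAW r1
[4] i5  mulh  -- RAW r1
[5] i6/i7  xor+ld  -- dual
[6] i8  st  -- no-port MEM/MEM
[7] i9/i10  st+xor  -- dual

PAIRS = 3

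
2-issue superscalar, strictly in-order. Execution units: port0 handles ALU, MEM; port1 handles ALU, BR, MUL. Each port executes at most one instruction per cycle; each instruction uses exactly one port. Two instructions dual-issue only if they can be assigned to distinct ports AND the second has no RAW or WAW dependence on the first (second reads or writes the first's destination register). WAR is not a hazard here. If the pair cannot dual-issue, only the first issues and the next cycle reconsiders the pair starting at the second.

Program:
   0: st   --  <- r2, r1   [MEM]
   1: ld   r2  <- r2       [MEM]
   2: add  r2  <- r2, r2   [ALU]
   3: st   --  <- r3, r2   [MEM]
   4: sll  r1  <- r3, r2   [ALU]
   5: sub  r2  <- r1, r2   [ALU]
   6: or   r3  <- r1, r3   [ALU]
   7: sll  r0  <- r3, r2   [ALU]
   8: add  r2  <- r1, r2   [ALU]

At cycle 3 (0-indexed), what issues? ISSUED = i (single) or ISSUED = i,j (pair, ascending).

0. st @i0  | no-port MEM/MEM
1. ld @i1  | RAW+WAW r2
2. add @i2  | RAW r2
3. st+sll @i3+i4  | dual
4. sub+or @i5+i6  | dual
5. sll+add @i7+i8  | dual

ISSUED = 3,4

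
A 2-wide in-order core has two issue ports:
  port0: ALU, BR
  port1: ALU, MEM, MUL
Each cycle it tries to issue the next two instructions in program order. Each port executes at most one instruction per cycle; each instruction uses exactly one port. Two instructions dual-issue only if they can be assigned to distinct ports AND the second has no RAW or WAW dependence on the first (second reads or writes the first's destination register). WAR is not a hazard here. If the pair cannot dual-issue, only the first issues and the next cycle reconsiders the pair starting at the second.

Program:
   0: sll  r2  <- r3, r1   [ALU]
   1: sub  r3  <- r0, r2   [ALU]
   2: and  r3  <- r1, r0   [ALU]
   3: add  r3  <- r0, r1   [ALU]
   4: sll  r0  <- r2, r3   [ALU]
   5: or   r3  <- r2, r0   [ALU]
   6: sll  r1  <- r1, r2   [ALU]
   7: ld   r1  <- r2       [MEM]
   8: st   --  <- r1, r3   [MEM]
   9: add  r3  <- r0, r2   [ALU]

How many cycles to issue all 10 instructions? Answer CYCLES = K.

CYCLES = 8

c0: i0 sll.ALU  RAW r2
c1: i1 sub.ALU  WAW r3
c2: i2 and.ALU  WAW r3
c3: i3 add.ALU  RAW r3
c4: i4 sll.ALU  RAW r0
c5: i5,i6 or.ALU/sll.ALU  2-wide
c6: i7 ld.MEM  no-port MEM/MEM
c7: i8,i9 st.MEM/add.ALU  2-wide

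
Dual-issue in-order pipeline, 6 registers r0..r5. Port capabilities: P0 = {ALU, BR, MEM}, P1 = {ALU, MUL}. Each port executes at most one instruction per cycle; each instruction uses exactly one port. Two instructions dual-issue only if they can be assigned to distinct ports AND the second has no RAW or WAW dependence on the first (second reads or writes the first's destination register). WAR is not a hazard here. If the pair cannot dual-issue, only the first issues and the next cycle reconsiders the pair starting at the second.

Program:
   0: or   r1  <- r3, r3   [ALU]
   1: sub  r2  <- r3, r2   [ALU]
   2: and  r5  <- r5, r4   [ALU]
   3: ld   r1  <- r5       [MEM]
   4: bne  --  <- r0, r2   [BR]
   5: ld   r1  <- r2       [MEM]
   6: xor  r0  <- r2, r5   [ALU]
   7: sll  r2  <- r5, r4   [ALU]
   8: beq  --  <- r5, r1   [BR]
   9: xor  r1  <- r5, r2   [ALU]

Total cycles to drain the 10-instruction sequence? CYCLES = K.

#0 head=0: or.ALU/sub.ALU i0,i1 pair
#1 head=2: and.ALU i2 RAW r5
#2 head=3: ld.MEM i3 no-port MEM/BR
#3 head=4: bne.BR i4 no-port BR/MEM
#4 head=5: ld.MEM/xor.ALU i5,i6 pair
#5 head=7: sll.ALU/beq.BR i7,i8 pair
#6 head=9: xor.ALU i9 tail

CYCLES = 7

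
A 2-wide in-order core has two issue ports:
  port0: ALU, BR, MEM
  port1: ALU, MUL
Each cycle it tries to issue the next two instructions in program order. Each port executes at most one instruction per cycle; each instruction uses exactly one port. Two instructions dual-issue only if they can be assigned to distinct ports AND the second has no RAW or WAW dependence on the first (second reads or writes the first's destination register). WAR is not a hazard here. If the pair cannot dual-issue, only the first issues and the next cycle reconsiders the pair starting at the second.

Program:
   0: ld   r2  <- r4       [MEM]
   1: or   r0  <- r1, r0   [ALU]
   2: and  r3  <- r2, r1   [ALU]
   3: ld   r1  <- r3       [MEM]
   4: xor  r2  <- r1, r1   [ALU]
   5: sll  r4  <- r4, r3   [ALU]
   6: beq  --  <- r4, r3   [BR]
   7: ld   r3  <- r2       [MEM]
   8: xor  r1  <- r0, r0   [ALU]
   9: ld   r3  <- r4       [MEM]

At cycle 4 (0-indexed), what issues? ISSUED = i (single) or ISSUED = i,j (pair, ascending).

ISSUED = 6

[0] i0,i1  ld.MEM or.ALU  -- dual
[1] i2  and.ALU  -- RAW r3
[2] i3  ld.MEM  -- RAW r1
[3] i4,i5  xor.ALU sll.ALU  -- dual
[4] i6  beq.BR  -- no-port BR/MEM
[5] i7,i8  ld.MEM xor.ALU  -- dual
[6] i9  ld.MEM  -- tail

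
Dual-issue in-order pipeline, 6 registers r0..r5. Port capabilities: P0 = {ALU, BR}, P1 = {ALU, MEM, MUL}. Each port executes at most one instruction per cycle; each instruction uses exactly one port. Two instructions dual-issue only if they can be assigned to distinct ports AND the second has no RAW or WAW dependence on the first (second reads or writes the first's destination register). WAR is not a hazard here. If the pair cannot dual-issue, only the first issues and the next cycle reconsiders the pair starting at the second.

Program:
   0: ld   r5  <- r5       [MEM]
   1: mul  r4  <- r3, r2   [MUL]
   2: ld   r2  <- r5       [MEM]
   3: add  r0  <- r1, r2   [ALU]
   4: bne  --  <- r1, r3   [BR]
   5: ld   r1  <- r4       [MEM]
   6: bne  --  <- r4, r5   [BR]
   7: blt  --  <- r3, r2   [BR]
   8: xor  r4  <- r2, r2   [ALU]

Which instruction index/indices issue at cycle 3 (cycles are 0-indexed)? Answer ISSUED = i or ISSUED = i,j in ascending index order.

[0] i0  ld  -- no-port MEM/MUL
[1] i1  mul  -- no-port MUL/MEM
[2] i2  ld  -- RAW r2
[3] i3,i4  add/bne  -- 2-wide
[4] i5,i6  ld/bne  -- 2-wide
[5] i7,i8  blt/xor  -- 2-wide

ISSUED = 3,4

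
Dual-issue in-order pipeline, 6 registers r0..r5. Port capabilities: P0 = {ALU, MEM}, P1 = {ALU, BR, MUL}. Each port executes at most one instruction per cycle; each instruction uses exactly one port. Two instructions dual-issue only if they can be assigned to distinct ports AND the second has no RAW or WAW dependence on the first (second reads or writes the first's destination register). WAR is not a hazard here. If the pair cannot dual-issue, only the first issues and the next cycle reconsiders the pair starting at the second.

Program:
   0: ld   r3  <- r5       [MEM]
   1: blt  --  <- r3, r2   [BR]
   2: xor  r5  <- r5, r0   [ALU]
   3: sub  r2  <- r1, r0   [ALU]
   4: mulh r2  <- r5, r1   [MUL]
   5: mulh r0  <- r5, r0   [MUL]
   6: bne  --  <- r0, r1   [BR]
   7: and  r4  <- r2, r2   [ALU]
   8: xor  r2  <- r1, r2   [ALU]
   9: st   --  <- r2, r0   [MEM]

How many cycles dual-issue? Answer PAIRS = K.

PAIRS = 2

  cy0 -> i0 (ld) RAW r3
  cy1 -> i1,i2 (blt xor) dual
  cy2 -> i3 (sub) WAW r2
  cy3 -> i4 (mulh) no-port MUL/MUL
  cy4 -> i5 (mulh) no-port MUL/BR
  cy5 -> i6,i7 (bne and) dual
  cy6 -> i8 (xor) RAW r2
  cy7 -> i9 (st) tail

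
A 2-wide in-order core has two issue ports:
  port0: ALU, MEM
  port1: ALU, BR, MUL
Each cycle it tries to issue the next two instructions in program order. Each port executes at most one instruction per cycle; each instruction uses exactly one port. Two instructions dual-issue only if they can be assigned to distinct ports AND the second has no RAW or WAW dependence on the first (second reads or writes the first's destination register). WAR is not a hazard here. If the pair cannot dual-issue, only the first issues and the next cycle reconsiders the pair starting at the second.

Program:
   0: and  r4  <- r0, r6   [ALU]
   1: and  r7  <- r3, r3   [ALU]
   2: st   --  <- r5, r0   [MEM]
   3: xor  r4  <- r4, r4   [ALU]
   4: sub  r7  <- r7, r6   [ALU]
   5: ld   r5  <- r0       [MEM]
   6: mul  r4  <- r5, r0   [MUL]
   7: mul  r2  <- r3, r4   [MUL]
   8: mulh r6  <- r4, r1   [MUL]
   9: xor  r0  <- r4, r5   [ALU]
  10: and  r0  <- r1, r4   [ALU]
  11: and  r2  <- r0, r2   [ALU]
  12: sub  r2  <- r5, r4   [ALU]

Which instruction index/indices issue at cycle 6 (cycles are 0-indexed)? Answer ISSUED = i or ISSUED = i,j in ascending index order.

  cy0 -> i0,i1 (and.ALU;and.ALU) 2-wide
  cy1 -> i2,i3 (st.MEM;xor.ALU) 2-wide
  cy2 -> i4,i5 (sub.ALU;ld.MEM) 2-wide
  cy3 -> i6 (mul.MUL) no-port MUL/MUL
  cy4 -> i7 (mul.MUL) no-port MUL/MUL
  cy5 -> i8,i9 (mulh.MUL;xor.ALU) 2-wide
  cy6 -> i10 (and.ALU) RAW r0
  cy7 -> i11 (and.ALU) WAW r2
  cy8 -> i12 (sub.ALU) tail

ISSUED = 10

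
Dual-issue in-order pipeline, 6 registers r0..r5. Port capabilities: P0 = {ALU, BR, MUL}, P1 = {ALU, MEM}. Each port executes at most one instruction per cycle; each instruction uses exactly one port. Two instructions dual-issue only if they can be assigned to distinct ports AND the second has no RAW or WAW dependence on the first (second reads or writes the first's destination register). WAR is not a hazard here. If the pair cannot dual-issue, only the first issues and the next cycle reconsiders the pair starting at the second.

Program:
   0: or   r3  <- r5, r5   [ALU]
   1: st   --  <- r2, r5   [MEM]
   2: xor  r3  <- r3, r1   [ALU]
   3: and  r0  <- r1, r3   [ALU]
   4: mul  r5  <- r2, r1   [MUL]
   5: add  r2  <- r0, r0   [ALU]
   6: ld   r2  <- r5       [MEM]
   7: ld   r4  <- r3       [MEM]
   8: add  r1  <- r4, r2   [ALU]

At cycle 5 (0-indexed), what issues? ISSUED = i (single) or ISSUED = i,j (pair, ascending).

ISSUED = 7

0. or;st @i0+i1  | dual
1. xor @i2  | RAW r3
2. and;mul @i3+i4  | dual
3. add @i5  | WAW r2
4. ld @i6  | no-port MEM/MEM
5. ld @i7  | RAW r4
6. add @i8  | tail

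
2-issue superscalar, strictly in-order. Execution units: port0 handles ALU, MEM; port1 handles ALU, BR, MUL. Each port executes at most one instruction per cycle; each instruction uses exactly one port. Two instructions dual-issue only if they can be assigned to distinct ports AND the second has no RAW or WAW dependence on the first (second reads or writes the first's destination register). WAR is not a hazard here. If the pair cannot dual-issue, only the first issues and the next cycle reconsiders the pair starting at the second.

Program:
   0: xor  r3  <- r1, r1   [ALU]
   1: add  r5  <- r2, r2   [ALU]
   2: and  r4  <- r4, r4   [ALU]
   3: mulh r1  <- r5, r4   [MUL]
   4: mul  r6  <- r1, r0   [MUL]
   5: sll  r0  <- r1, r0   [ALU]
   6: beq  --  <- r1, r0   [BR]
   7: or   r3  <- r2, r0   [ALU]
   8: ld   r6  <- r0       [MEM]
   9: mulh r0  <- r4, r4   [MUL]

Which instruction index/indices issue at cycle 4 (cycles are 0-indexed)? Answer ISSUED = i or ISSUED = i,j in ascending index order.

ISSUED = 6,7

0. xor/add @i0&i1  | dual
1. and @i2  | RAW r4
2. mulh @i3  | no-port MUL/MUL
3. mul/sll @i4&i5  | dual
4. beq/or @i6&i7  | dual
5. ld/mulh @i8&i9  | dual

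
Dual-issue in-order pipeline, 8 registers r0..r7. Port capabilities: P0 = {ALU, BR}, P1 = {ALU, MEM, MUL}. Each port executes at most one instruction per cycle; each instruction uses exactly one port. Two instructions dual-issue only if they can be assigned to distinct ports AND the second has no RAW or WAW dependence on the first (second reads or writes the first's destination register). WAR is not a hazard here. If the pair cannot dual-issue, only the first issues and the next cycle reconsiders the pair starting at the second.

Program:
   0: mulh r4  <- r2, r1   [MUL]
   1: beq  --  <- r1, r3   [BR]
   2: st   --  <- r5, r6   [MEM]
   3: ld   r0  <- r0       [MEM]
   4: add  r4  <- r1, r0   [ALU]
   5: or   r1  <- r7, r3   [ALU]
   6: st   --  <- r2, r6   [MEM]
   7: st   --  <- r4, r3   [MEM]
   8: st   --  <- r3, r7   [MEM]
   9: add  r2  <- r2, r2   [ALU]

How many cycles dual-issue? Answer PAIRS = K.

PAIRS = 3

[0] i0/i1  mulh beq  -- pair
[1] i2  st  -- no-port MEM/MEM
[2] i3  ld  -- RAW r0
[3] i4/i5  add or  -- pair
[4] i6  st  -- no-port MEM/MEM
[5] i7  st  -- no-port MEM/MEM
[6] i8/i9  st add  -- pair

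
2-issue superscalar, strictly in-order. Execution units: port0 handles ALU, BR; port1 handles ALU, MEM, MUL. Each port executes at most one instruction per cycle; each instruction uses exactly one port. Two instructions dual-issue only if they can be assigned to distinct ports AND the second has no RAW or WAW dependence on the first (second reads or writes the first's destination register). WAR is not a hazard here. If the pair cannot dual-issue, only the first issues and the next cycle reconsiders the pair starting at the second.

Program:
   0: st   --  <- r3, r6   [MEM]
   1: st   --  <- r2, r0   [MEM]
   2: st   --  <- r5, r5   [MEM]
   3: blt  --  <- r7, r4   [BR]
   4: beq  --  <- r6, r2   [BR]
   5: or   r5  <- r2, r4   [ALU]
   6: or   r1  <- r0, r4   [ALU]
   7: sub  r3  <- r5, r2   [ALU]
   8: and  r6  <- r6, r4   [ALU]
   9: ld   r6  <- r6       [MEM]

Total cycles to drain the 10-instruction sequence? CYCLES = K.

CYCLES = 7

0. st @i0  | no-port MEM/MEM
1. st @i1  | no-port MEM/MEM
2. st/blt @i2&i3  | dual
3. beq/or @i4&i5  | dual
4. or/sub @i6&i7  | dual
5. and @i8  | RAW+WAW r6
6. ld @i9  | tail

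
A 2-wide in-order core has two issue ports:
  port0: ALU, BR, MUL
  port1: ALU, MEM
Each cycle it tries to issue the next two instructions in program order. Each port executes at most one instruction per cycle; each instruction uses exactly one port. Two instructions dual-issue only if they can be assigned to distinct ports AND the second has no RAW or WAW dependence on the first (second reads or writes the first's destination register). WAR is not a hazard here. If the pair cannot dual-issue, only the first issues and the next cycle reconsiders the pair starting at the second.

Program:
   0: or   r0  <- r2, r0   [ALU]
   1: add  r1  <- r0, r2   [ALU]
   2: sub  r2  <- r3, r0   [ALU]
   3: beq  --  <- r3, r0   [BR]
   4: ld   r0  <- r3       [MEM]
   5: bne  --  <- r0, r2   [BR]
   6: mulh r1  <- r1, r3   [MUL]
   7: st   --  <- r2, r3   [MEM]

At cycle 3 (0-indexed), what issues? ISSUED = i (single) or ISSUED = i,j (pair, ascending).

t=0 i0:or.ALU ; RAW r0
t=1 i1,i2:add.ALU/sub.ALU ; 2-wide
t=2 i3,i4:beq.BR/ld.MEM ; 2-wide
t=3 i5:bne.BR ; no-port BR/MUL
t=4 i6,i7:mulh.MUL/st.MEM ; 2-wide

ISSUED = 5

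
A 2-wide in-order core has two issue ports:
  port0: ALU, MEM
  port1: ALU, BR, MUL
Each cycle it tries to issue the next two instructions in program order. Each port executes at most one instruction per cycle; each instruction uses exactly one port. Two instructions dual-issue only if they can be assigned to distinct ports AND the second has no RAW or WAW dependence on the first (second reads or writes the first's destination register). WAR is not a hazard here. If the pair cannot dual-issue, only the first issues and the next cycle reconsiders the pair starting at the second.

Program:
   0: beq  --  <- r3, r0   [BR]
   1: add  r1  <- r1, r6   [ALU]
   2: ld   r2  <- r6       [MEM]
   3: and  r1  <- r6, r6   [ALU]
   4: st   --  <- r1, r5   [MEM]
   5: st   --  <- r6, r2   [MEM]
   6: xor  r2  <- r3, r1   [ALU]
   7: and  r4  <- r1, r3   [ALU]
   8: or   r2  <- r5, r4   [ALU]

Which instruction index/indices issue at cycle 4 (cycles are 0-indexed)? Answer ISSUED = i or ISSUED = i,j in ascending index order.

ISSUED = 7

c0: i0+i1 beq;add  2-wide
c1: i2+i3 ld;and  2-wide
c2: i4 st  no-port MEM/MEM
c3: i5+i6 st;xor  2-wide
c4: i7 and  RAW r4
c5: i8 or  tail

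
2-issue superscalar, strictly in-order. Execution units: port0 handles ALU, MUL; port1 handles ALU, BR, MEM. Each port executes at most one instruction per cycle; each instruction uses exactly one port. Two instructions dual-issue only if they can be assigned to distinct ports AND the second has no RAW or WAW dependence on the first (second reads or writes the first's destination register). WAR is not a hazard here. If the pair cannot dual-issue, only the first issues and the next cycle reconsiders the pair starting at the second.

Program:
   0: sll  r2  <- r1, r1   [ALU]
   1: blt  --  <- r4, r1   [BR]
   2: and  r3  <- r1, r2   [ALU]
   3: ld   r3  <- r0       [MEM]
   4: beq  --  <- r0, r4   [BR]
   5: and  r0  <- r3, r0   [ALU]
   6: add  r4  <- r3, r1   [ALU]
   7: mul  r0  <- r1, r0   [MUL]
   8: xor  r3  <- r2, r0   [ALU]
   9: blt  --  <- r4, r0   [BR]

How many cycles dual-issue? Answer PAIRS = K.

c0: i0&i1 sll;blt  dual
c1: i2 and  WAW r3
c2: i3 ld  no-port MEM/BR
c3: i4&i5 beq;and  dual
c4: i6&i7 add;mul  dual
c5: i8&i9 xor;blt  dual

PAIRS = 4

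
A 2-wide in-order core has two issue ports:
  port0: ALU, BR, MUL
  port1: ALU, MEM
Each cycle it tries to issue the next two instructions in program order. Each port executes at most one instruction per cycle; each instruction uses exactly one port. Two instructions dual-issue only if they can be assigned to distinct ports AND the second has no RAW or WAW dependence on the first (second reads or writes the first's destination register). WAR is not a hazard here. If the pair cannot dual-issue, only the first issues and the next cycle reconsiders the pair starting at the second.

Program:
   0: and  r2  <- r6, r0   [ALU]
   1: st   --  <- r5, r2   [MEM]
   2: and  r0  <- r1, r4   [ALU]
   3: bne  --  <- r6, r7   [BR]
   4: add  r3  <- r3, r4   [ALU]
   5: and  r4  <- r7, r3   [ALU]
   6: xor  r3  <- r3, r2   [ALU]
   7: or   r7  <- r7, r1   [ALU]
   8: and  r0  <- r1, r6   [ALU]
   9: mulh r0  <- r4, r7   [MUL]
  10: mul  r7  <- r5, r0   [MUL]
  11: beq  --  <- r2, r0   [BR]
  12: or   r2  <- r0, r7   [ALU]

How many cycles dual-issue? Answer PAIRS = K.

[0] i0  and  -- RAW r2
[1] i1+i2  st/and  -- 2-wide
[2] i3+i4  bne/add  -- 2-wide
[3] i5+i6  and/xor  -- 2-wide
[4] i7+i8  or/and  -- 2-wide
[5] i9  mulh  -- no-port MUL/MUL
[6] i10  mul  -- no-port MUL/BR
[7] i11+i12  beq/or  -- 2-wide

PAIRS = 5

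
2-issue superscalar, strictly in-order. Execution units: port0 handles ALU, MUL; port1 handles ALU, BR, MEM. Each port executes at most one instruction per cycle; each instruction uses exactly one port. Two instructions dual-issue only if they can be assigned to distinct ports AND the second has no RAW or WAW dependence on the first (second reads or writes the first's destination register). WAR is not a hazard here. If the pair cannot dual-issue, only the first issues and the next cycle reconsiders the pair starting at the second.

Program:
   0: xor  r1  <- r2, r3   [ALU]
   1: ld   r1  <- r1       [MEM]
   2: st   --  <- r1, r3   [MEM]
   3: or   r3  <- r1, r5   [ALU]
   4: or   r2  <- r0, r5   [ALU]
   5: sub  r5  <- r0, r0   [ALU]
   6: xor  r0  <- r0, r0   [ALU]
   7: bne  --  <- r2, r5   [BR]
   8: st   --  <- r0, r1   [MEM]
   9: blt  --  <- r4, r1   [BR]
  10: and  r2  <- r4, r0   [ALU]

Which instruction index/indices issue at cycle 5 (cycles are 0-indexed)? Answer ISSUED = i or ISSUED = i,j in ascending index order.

ISSUED = 8

t=0 i0:xor.ALU ; RAW+WAW r1
t=1 i1:ld.MEM ; no-port MEM/MEM
t=2 i2&i3:st.MEM;or.ALU ; pair
t=3 i4&i5:or.ALU;sub.ALU ; pair
t=4 i6&i7:xor.ALU;bne.BR ; pair
t=5 i8:st.MEM ; no-port MEM/BR
t=6 i9&i10:blt.BR;and.ALU ; pair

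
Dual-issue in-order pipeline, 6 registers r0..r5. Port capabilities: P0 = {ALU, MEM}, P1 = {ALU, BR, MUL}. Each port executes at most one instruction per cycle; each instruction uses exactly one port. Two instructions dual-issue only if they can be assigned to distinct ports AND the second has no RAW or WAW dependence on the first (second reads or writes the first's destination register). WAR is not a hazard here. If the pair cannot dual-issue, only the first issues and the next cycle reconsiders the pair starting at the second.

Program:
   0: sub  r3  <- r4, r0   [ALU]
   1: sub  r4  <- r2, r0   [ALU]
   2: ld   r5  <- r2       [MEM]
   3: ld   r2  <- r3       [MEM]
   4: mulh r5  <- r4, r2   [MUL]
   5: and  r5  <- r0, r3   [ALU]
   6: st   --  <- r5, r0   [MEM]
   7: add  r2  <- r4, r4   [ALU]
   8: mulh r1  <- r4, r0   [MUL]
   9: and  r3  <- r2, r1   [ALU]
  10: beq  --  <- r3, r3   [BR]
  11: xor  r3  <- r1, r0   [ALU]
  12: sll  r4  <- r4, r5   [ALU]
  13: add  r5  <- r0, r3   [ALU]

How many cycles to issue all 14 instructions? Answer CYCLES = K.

#0 head=0: sub.ALU;sub.ALU i0,i1 dual
#1 head=2: ld.MEM i2 no-port MEM/MEM
#2 head=3: ld.MEM i3 RAW r2
#3 head=4: mulh.MUL i4 WAW r5
#4 head=5: and.ALU i5 RAW r5
#5 head=6: st.MEM;add.ALU i6,i7 dual
#6 head=8: mulh.MUL i8 RAW r1
#7 head=9: and.ALU i9 RAW r3
#8 head=10: beq.BR;xor.ALU i10,i11 dual
#9 head=12: sll.ALU;add.ALU i12,i13 dual

CYCLES = 10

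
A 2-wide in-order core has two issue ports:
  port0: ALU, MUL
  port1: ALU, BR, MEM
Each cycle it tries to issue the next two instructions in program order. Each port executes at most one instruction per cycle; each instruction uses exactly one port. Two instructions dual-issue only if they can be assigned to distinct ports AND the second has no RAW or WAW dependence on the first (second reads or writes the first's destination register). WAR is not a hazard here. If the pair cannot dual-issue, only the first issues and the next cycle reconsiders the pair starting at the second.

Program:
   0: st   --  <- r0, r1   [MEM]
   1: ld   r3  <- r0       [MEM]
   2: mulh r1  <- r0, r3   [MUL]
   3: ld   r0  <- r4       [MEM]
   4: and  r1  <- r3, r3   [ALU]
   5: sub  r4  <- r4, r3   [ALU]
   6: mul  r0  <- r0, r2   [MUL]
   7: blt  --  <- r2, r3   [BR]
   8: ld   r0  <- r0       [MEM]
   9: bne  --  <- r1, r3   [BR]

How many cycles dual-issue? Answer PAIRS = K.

[0] i0  st.MEM  -- no-port MEM/MEM
[1] i1  ld.MEM  -- RAW r3
[2] i2+i3  mulh.MUL+ld.MEM  -- pair
[3] i4+i5  and.ALU+sub.ALU  -- pair
[4] i6+i7  mul.MUL+blt.BR  -- pair
[5] i8  ld.MEM  -- no-port MEM/BR
[6] i9  bne.BR  -- tail

PAIRS = 3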